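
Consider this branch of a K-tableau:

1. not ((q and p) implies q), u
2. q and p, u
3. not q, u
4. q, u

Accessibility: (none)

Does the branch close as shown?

Both q and not q appear at u.

Yes, closed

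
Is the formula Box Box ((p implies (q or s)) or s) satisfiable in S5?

1. Box Box ((p implies (q or s)) or s), u
2. Box ((p implies (q or s)) or s), u   [Box-rule on 1 via uRu]
3. (p implies (q or s)) or s, u   [Box-rule on 2 via uRu]
4. s, u   [or-rule on 3 (branches; this branch)]
Accessibility: uRu

Satisfiable (open branch found)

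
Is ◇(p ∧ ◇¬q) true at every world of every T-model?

Tableau for the negation ¬◇(p ∧ ◇¬q):
1. ¬◇(p ∧ ◇¬q), 0
2. ¬(p ∧ ◇¬q), 0   [¬◇-rule on 1 via 0R0]
3. ¬◇¬q, 0   [¬∧-rule on 2 (branches; this branch)]
4. q, 0   [¬◇-rule on 3 via 0R0]
Accessibility: 0R0
The negation has an open branch (countermodel exists).

No, not valid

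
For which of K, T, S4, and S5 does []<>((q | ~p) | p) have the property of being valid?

T, S4, S5

T-tableau for the negation ~[]<>((q | ~p) | p):
1. ~[]<>((q | ~p) | p), w0
2. ~<>((q | ~p) | p), w1
3. ~((q | ~p) | p), w1
4. ~(q | ~p), w1
5. ~p, w1
6. ~q, w1
7. p, w1
Accessibility: w0Rw0, w0Rw1, w1Rw1
Branch closes: p and ~p both at w1.
Every branch closes (one shown): valid in T, hence also in S4, S5 (every theorem of T is a theorem of S4 and S5).
K-tableau for the negation ~[]<>((q | ~p) | p):
1. ~[]<>((q | ~p) | p), w0
2. ~<>((q | ~p) | p), w1
Accessibility: w0Rw1
Complete open branch: countermodel on a K-frame, so not valid in K.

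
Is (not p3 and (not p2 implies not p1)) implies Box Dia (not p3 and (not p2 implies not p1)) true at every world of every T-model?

No, not valid

Tableau for the negation not ((not p3 and (not p2 implies not p1)) implies Box Dia (not p3 and (not p2 implies not p1))):
1. not ((not p3 and (not p2 implies not p1)) implies Box Dia (not p3 and (not p2 implies not p1))), w0
2. not p3 and (not p2 implies not p1), w0   [neg-implies-rule on 1]
3. not Box Dia (not p3 and (not p2 implies not p1)), w0   [neg-implies-rule on 1]
4. not p3, w0   [and-rule on 2]
5. not p2 implies not p1, w0   [and-rule on 2]
6. not p1, w0   [implies-rule on 5 (branches; this branch)]
7. not Dia (not p3 and (not p2 implies not p1)), w1   [neg-Box-rule on 3: fresh world w1, w0Rw1]
8. not (not p3 and (not p2 implies not p1)), w1   [neg-Dia-rule on 7 via w1Rw1]
9. not (not p2 implies not p1), w1   [neg-and-rule on 8 (branches; this branch)]
10. not p2, w1   [neg-implies-rule on 9]
11. p1, w1   [neg-implies-rule on 9]
Accessibility: w0Rw0, w0Rw1, w1Rw1
The negation has an open branch (countermodel exists).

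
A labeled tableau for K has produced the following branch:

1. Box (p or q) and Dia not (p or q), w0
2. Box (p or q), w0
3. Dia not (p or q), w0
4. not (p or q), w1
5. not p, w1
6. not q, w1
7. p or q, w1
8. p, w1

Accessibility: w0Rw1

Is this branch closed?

Yes, closed

Both p and not p appear at w1.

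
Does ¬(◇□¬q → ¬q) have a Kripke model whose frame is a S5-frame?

Unsatisfiable (every branch closes)

1. ¬(◇□¬q → ¬q), 0
2. ◇□¬q, 0   [¬→-rule on 1]
3. q, 0   [¬→-rule on 1]
4. □¬q, 1   [◇-rule on 2: fresh world 1, 0R1]
5. ¬q, 0   [□-rule on 4 via 1R0]
Accessibility: 0R0, 0R1, 1R0, 1R1
Branch closes: q and ¬q both at 0.
Every branch closes; the branch above is one of them.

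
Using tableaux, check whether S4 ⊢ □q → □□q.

Valid in S4

Tableau for the negation ¬(□q → □□q):
1. ¬(□q → □□q), 0
2. □q, 0   [¬→-rule on 1]
3. ¬□□q, 0   [¬→-rule on 1]
4. q, 0   [□-rule on 2 via 0R0]
5. ¬□q, 1   [¬□-rule on 3: fresh world 1, 0R1]
6. q, 1   [□-rule on 2 via 0R1]
7. ¬q, 2   [¬□-rule on 5: fresh world 2, 1R2]
8. q, 2   [□-rule on 2 via 0R2]
Accessibility: 0R0, 0R1, 0R2, 1R1, 1R2, 2R2
Branch closes: q and ¬q both at 2.
Every branch of the negation's tableau closes; the branch above is one of them.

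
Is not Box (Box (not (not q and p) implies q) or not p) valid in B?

Tableau for the negation Box (Box (not (not q and p) implies q) or not p):
1. Box (Box (not (not q and p) implies q) or not p), 0
2. Box (not (not q and p) implies q) or not p, 0
3. not p, 0
Accessibility: 0R0
The negation has an open branch (countermodel exists).

Invalid (countermodel exists)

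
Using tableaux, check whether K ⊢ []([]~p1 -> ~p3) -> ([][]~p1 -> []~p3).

Tableau for the negation ~([]([]~p1 -> ~p3) -> ([][]~p1 -> []~p3)):
1. ~([]([]~p1 -> ~p3) -> ([][]~p1 -> []~p3)), 0
2. []([]~p1 -> ~p3), 0
3. ~([][]~p1 -> []~p3), 0
4. [][]~p1, 0
5. ~[]~p3, 0
6. p3, 1
7. []~p1 -> ~p3, 1
8. []~p1, 1
9. ~[]~p1, 1
10. p1, 2
11. ~p1, 2
Accessibility: 0R1, 1R2
Branch closes: p1 and ~p1 both at 2.
All branches of the negation close; one closing branch shown above.

Valid in K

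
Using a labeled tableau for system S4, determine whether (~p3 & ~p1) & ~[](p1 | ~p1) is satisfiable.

No, unsatisfiable

1. (~p3 & ~p1) & ~[](p1 | ~p1), 0
2. ~p3 & ~p1, 0
3. ~[](p1 | ~p1), 0
4. ~p3, 0
5. ~p1, 0
6. ~(p1 | ~p1), 1
7. ~p1, 1
8. p1, 1
Accessibility: 0R0, 0R1, 1R1
Branch closes: p1 and ~p1 both at 1.
All branches of the tableau close; one closing branch shown above.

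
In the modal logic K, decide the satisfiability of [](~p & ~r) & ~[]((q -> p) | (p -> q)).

Unsatisfiable (every branch closes)

1. [](~p & ~r) & ~[]((q -> p) | (p -> q)), u
2. [](~p & ~r), u
3. ~[]((q -> p) | (p -> q)), u
4. ~((q -> p) | (p -> q)), v
5. ~(q -> p), v
6. ~(p -> q), v
7. q, v
8. ~p, v
9. p, v
10. ~q, v
Accessibility: uRv
Branch closes: p and ~p both at v.
(One branch shown.) All branches close.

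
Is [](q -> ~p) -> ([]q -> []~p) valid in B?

Tableau for the negation ~([](q -> ~p) -> ([]q -> []~p)):
1. ~([](q -> ~p) -> ([]q -> []~p)), w0
2. [](q -> ~p), w0   [~->-rule on 1]
3. ~([]q -> []~p), w0   [~->-rule on 1]
4. []q, w0   [~->-rule on 3]
5. ~[]~p, w0   [~->-rule on 3]
6. q -> ~p, w0   [[]-rule on 2 via w0Rw0]
7. q, w0   [[]-rule on 4 via w0Rw0]
8. ~p, w0   [->-rule on 6 (branches; this branch)]
9. p, w1   [~[]-rule on 5: fresh world w1, w0Rw1]
10. q -> ~p, w1   [[]-rule on 2 via w0Rw1]
11. q, w1   [[]-rule on 4 via w0Rw1]
12. ~p, w1   [->-rule on 10 (branches; this branch)]
Accessibility: w0Rw0, w0Rw1, w1Rw0, w1Rw1
Branch closes: p and ~p both at w1.
Every branch of the negation's tableau closes; the branch above is one of them.

Yes, valid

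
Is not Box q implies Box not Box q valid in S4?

No, not valid

Tableau for the negation not (not Box q implies Box not Box q):
1. not (not Box q implies Box not Box q), 0
2. not Box q, 0
3. not Box not Box q, 0
4. not q, 1
5. Box q, 2
6. q, 2
Accessibility: 0R0, 0R1, 0R2, 1R1, 2R2
The negation has an open branch (countermodel exists).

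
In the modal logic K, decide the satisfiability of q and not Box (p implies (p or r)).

Unsatisfiable

1. q and not Box (p implies (p or r)), u
2. q, u
3. not Box (p implies (p or r)), u
4. not (p implies (p or r)), v
5. p, v
6. not (p or r), v
7. not p, v
8. not r, v
Accessibility: uRv
Branch closes: p and not p both at v.
All branches of the tableau close; one closing branch shown above.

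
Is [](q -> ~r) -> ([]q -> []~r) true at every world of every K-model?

Valid

Tableau for the negation ~([](q -> ~r) -> ([]q -> []~r)):
1. ~([](q -> ~r) -> ([]q -> []~r)), w0
2. [](q -> ~r), w0
3. ~([]q -> []~r), w0
4. []q, w0
5. ~[]~r, w0
6. r, w1
7. q -> ~r, w1
8. q, w1
9. ~r, w1
Accessibility: w0Rw1
Branch closes: r and ~r both at w1.
All branches of the negation close; one closing branch shown above.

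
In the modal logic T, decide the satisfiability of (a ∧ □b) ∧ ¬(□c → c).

1. (a ∧ □b) ∧ ¬(□c → c), u
2. a ∧ □b, u
3. ¬(□c → c), u
4. a, u
5. □b, u
6. □c, u
7. ¬c, u
8. b, u
9. c, u
Accessibility: uRu
Branch closes: c and ¬c both at u.
Every branch closes; the branch above is one of them.

No, unsatisfiable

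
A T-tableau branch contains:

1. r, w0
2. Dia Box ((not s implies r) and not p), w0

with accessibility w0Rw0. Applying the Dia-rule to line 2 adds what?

a fresh world w1 with w0Rw1, and Box ((not s implies r) and not p) at w1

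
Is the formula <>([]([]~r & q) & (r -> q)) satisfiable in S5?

1. <>([]([]~r & q) & (r -> q)), w0
2. []([]~r & q) & (r -> q), w1
3. []([]~r & q), w1
4. r -> q, w1
5. []~r & q, w0
6. []~r, w0
7. q, w0
8. []~r & q, w1
9. []~r, w1
10. q, w1
11. ~r, w0
12. ~r, w1
Accessibility: w0Rw0, w0Rw1, w1Rw0, w1Rw1

Satisfiable (open branch found)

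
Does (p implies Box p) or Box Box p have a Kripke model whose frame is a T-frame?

Satisfiable

1. (p implies Box p) or Box Box p, u
2. Box Box p, u
3. Box p, u
4. p, u
Accessibility: uRu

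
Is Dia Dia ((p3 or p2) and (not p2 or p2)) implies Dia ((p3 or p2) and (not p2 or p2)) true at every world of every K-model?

Tableau for the negation not (Dia Dia ((p3 or p2) and (not p2 or p2)) implies Dia ((p3 or p2) and (not p2 or p2))):
1. not (Dia Dia ((p3 or p2) and (not p2 or p2)) implies Dia ((p3 or p2) and (not p2 or p2))), u
2. Dia Dia ((p3 or p2) and (not p2 or p2)), u   [neg-implies-rule on 1]
3. not Dia ((p3 or p2) and (not p2 or p2)), u   [neg-implies-rule on 1]
4. Dia ((p3 or p2) and (not p2 or p2)), v   [Dia-rule on 2: fresh world v, uRv]
5. not ((p3 or p2) and (not p2 or p2)), v   [neg-Dia-rule on 3 via uRv]
6. not (p3 or p2), v   [neg-and-rule on 5 (branches; this branch)]
7. not p3, v   [neg-or-rule on 6]
8. not p2, v   [neg-or-rule on 6]
9. (p3 or p2) and (not p2 or p2), w   [Dia-rule on 4: fresh world w, vRw]
10. p3 or p2, w   [and-rule on 9]
11. not p2 or p2, w   [and-rule on 9]
12. p2, w   [or-rule on 10 (branches; this branch)]
Accessibility: uRv, vRw
The negation has an open branch (countermodel exists).

Not valid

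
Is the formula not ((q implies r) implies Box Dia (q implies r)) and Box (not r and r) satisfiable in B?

Unsatisfiable (every branch closes)

1. not ((q implies r) implies Box Dia (q implies r)) and Box (not r and r), w0
2. not ((q implies r) implies Box Dia (q implies r)), w0
3. Box (not r and r), w0
4. q implies r, w0
5. not Box Dia (q implies r), w0
6. not r and r, w0
7. not r, w0
8. r, w0
Accessibility: w0Rw0
Branch closes: r and not r both at w0.
All branches of the tableau close; one closing branch shown above.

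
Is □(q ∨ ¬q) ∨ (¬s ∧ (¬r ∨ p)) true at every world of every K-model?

Tableau for the negation ¬(□(q ∨ ¬q) ∨ (¬s ∧ (¬r ∨ p))):
1. ¬(□(q ∨ ¬q) ∨ (¬s ∧ (¬r ∨ p))), u
2. ¬□(q ∨ ¬q), u   [¬∨-rule on 1]
3. ¬(¬s ∧ (¬r ∨ p)), u   [¬∨-rule on 1]
4. ¬(¬r ∨ p), u   [¬∧-rule on 3 (branches; this branch)]
5. r, u   [¬∨-rule on 4]
6. ¬p, u   [¬∨-rule on 4]
7. ¬(q ∨ ¬q), v   [¬□-rule on 2: fresh world v, uRv]
8. ¬q, v   [¬∨-rule on 7]
9. q, v   [¬∨-rule on 7]
Accessibility: uRv
Branch closes: q and ¬q both at v.
Every branch of the negation's tableau closes; the branch above is one of them.

Yes, valid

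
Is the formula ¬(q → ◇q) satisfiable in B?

1. ¬(q → ◇q), u
2. q, u
3. ¬◇q, u
4. ¬q, u
Accessibility: uRu
Branch closes: q and ¬q both at u.
All branches of the tableau close; one closing branch shown above.

No, unsatisfiable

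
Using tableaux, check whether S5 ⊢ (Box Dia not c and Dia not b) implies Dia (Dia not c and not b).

Valid in S5

Tableau for the negation not ((Box Dia not c and Dia not b) implies Dia (Dia not c and not b)):
1. not ((Box Dia not c and Dia not b) implies Dia (Dia not c and not b)), 0
2. Box Dia not c and Dia not b, 0
3. not Dia (Dia not c and not b), 0
4. Box Dia not c, 0
5. Dia not b, 0
6. not (Dia not c and not b), 0
7. Dia not c, 0
8. b, 0
9. not b, 1
10. not (Dia not c and not b), 1
11. Dia not c, 1
12. not Dia not c, 1
13. c, 0
14. c, 1
15. not c, 2
16. not (Dia not c and not b), 2
17. Dia not c, 2
18. c, 2
Accessibility: 0R0, 0R1, 0R2, 1R0, 1R1, 1R2, 2R0, 2R1, 2R2
Branch closes: c and not c both at 2.
All branches of the negation close; one closing branch shown above.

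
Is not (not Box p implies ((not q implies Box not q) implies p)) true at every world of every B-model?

Tableau for the negation not Box p implies ((not q implies Box not q) implies p):
1. not Box p implies ((not q implies Box not q) implies p), w0
2. (not q implies Box not q) implies p, w0
3. p, w0
Accessibility: w0Rw0
The negation has an open branch (countermodel exists).

No, not valid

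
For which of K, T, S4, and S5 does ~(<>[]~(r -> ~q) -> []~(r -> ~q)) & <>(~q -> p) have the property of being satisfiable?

S4-tableau for the formula:
1. ~(<>[]~(r -> ~q) -> []~(r -> ~q)) & <>(~q -> p), u
2. ~(<>[]~(r -> ~q) -> []~(r -> ~q)), u   [&-rule on 1]
3. <>(~q -> p), u   [&-rule on 1]
4. <>[]~(r -> ~q), u   [~->-rule on 2]
5. ~[]~(r -> ~q), u   [~->-rule on 2]
6. ~q -> p, v   [<>-rule on 3: fresh world v, uRv]
7. p, v   [->-rule on 6 (branches; this branch)]
8. []~(r -> ~q), w   [<>-rule on 4: fresh world w, uRw]
9. ~(r -> ~q), w   [[]-rule on 8 via wRw]
10. r, w   [~->-rule on 9]
11. q, w   [~->-rule on 9]
12. r -> ~q, x   [~[]-rule on 5: fresh world x, uRx]
13. ~q, x   [->-rule on 12 (branches; this branch)]
Accessibility: uRu, uRv, uRw, uRx, vRv, wRw, xRx
Complete open branch: satisfiable in S4, hence also in K, T (this S4-model is also a K-model and a T-model).
S5-tableau for the formula:
1. ~(<>[]~(r -> ~q) -> []~(r -> ~q)) & <>(~q -> p), u
2. ~(<>[]~(r -> ~q) -> []~(r -> ~q)), u   [&-rule on 1]
3. <>(~q -> p), u   [&-rule on 1]
4. <>[]~(r -> ~q), u   [~->-rule on 2]
5. ~[]~(r -> ~q), u   [~->-rule on 2]
6. ~q -> p, v   [<>-rule on 3: fresh world v, uRv]
7. p, v   [->-rule on 6 (branches; this branch)]
8. []~(r -> ~q), w   [<>-rule on 4: fresh world w, uRw]
9. ~(r -> ~q), u   [[]-rule on 8 via wRu]
10. r, u   [~->-rule on 9]
11. q, u   [~->-rule on 9]
12. ~(r -> ~q), v   [[]-rule on 8 via wRv]
13. r, v   [~->-rule on 12]
14. q, v   [~->-rule on 12]
15. ~(r -> ~q), w   [[]-rule on 8 via wRw]
16. r, w   [~->-rule on 15]
17. q, w   [~->-rule on 15]
18. r -> ~q, x   [~[]-rule on 5: fresh world x, uRx]
19. ~(r -> ~q), x   [[]-rule on 8 via wRx]
20. r, x   [~->-rule on 19]
21. q, x   [~->-rule on 19]
22. ~q, x   [->-rule on 18 (branches; this branch)]
Accessibility: uRu, uRv, uRw, uRx, vRu, vRv, vRw, vRx, wRu, wRv, wRw, wRx, xRu, xRv, xRw, xRx
Branch closes: q and ~q both at x.
Every branch closes (one shown): unsatisfiable in S5.

K, T, S4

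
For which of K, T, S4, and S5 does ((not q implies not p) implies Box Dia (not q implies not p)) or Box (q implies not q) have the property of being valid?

S5

S5-tableau for the negation not (((not q implies not p) implies Box Dia (not q implies not p)) or Box (q implies not q)):
1. not (((not q implies not p) implies Box Dia (not q implies not p)) or Box (q implies not q)), u
2. not ((not q implies not p) implies Box Dia (not q implies not p)), u
3. not Box (q implies not q), u
4. not q implies not p, u
5. not Box Dia (not q implies not p), u
6. not p, u
7. not (q implies not q), v
8. q, v
9. not Dia (not q implies not p), w
10. not (not q implies not p), u
11. not q, u
12. p, u
Accessibility: uRu, uRv, uRw, vRu, vRv, vRw, wRu, wRv, wRw
Branch closes: p and not p both at u.
Every branch closes (one shown): valid in S5.
S4-tableau for the negation not (((not q implies not p) implies Box Dia (not q implies not p)) or Box (q implies not q)):
1. not (((not q implies not p) implies Box Dia (not q implies not p)) or Box (q implies not q)), u
2. not ((not q implies not p) implies Box Dia (not q implies not p)), u
3. not Box (q implies not q), u
4. not q implies not p, u
5. not Box Dia (not q implies not p), u
6. not p, u
7. not (q implies not q), v
8. q, v
9. not Dia (not q implies not p), w
10. not (not q implies not p), w
11. not q, w
12. p, w
Accessibility: uRu, uRv, uRw, vRv, wRw
Complete open branch: countermodel on an S4-frame, so not valid in S4, nor in K, T (the same frame is also a K-frame and a T-frame).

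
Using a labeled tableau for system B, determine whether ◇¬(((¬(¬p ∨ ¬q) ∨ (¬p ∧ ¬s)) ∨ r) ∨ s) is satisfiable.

1. ◇¬(((¬(¬p ∨ ¬q) ∨ (¬p ∧ ¬s)) ∨ r) ∨ s), u
2. ¬(((¬(¬p ∨ ¬q) ∨ (¬p ∧ ¬s)) ∨ r) ∨ s), v
3. ¬((¬(¬p ∨ ¬q) ∨ (¬p ∧ ¬s)) ∨ r), v
4. ¬s, v
5. ¬(¬(¬p ∨ ¬q) ∨ (¬p ∧ ¬s)), v
6. ¬r, v
7. ¬p ∨ ¬q, v
8. ¬(¬p ∧ ¬s), v
9. ¬q, v
10. p, v
Accessibility: uRu, uRv, vRu, vRv

Yes, satisfiable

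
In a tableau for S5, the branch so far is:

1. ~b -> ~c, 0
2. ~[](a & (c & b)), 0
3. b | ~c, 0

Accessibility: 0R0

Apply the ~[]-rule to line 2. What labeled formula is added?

a fresh world 1 with 0R1, and ~(a & (c & b)) at 1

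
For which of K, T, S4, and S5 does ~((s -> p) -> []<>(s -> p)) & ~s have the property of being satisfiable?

K, T, S4

S4-tableau for the formula:
1. ~((s -> p) -> []<>(s -> p)) & ~s, 0
2. ~((s -> p) -> []<>(s -> p)), 0   [&-rule on 1]
3. ~s, 0   [&-rule on 1]
4. s -> p, 0   [~->-rule on 2]
5. ~[]<>(s -> p), 0   [~->-rule on 2]
6. p, 0   [->-rule on 4 (branches; this branch)]
7. ~<>(s -> p), 1   [~[]-rule on 5: fresh world 1, 0R1]
8. ~(s -> p), 1   [~<>-rule on 7 via 1R1]
9. s, 1   [~->-rule on 8]
10. ~p, 1   [~->-rule on 8]
Accessibility: 0R0, 0R1, 1R1
Complete open branch: satisfiable in S4, hence also in K, T (this S4-model is also a K-model and a T-model).
S5-tableau for the formula:
1. ~((s -> p) -> []<>(s -> p)) & ~s, 0
2. ~((s -> p) -> []<>(s -> p)), 0   [&-rule on 1]
3. ~s, 0   [&-rule on 1]
4. s -> p, 0   [~->-rule on 2]
5. ~[]<>(s -> p), 0   [~->-rule on 2]
6. p, 0   [->-rule on 4 (branches; this branch)]
7. ~<>(s -> p), 1   [~[]-rule on 5: fresh world 1, 0R1]
8. ~(s -> p), 0   [~<>-rule on 7 via 1R0]
9. s, 0   [~->-rule on 8]
10. ~p, 0   [~->-rule on 8]
Accessibility: 0R0, 0R1, 1R0, 1R1
Branch closes: s and ~s both at 0.
Every branch closes (one shown): unsatisfiable in S5.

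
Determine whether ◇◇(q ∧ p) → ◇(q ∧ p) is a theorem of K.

Not valid

Tableau for the negation ¬(◇◇(q ∧ p) → ◇(q ∧ p)):
1. ¬(◇◇(q ∧ p) → ◇(q ∧ p)), 0
2. ◇◇(q ∧ p), 0
3. ¬◇(q ∧ p), 0
4. ◇(q ∧ p), 1
5. ¬(q ∧ p), 1
6. ¬p, 1
7. q ∧ p, 2
8. q, 2
9. p, 2
Accessibility: 0R1, 1R2
The negation has an open branch (countermodel exists).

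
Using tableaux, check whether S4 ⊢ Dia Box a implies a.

No, not valid

Tableau for the negation not (Dia Box a implies a):
1. not (Dia Box a implies a), u
2. Dia Box a, u
3. not a, u
4. Box a, v
5. a, v
Accessibility: uRu, uRv, vRv
The negation has an open branch (countermodel exists).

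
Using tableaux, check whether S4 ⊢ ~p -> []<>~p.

Invalid (countermodel exists)

Tableau for the negation ~(~p -> []<>~p):
1. ~(~p -> []<>~p), u
2. ~p, u   [~->-rule on 1]
3. ~[]<>~p, u   [~->-rule on 1]
4. ~<>~p, v   [~[]-rule on 3: fresh world v, uRv]
5. p, v   [~<>-rule on 4 via vRv]
Accessibility: uRu, uRv, vRv
The negation has an open branch (countermodel exists).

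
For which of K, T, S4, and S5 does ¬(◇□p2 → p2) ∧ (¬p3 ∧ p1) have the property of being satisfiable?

K, T, S4

S4-tableau for the formula:
1. ¬(◇□p2 → p2) ∧ (¬p3 ∧ p1), w0
2. ¬(◇□p2 → p2), w0
3. ¬p3 ∧ p1, w0
4. ◇□p2, w0
5. ¬p2, w0
6. ¬p3, w0
7. p1, w0
8. □p2, w1
9. p2, w1
Accessibility: w0Rw0, w0Rw1, w1Rw1
Complete open branch: satisfiable in S4, hence also in K, T (this S4-model is also a K-model and a T-model).
S5-tableau for the formula:
1. ¬(◇□p2 → p2) ∧ (¬p3 ∧ p1), w0
2. ¬(◇□p2 → p2), w0
3. ¬p3 ∧ p1, w0
4. ◇□p2, w0
5. ¬p2, w0
6. ¬p3, w0
7. p1, w0
8. □p2, w1
9. p2, w0
Accessibility: w0Rw0, w0Rw1, w1Rw0, w1Rw1
Branch closes: p2 and ¬p2 both at w0.
Every branch closes (one shown): unsatisfiable in S5.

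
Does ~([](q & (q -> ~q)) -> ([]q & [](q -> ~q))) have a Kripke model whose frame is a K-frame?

Unsatisfiable (every branch closes)

1. ~([](q & (q -> ~q)) -> ([]q & [](q -> ~q))), w0
2. [](q & (q -> ~q)), w0   [~->-rule on 1]
3. ~([]q & [](q -> ~q)), w0   [~->-rule on 1]
4. ~[](q -> ~q), w0   [~&-rule on 3 (branches; this branch)]
5. ~(q -> ~q), w1   [~[]-rule on 4: fresh world w1, w0Rw1]
6. q, w1   [~->-rule on 5]
7. q & (q -> ~q), w1   [[]-rule on 2 via w0Rw1]
8. q -> ~q, w1   [&-rule on 7]
9. ~q, w1   [->-rule on 8 (branches; this branch)]
Accessibility: w0Rw1
Branch closes: q and ~q both at w1.
(One branch shown.) All branches close.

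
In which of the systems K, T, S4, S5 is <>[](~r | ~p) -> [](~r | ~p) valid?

S5-tableau for the negation ~(<>[](~r | ~p) -> [](~r | ~p)):
1. ~(<>[](~r | ~p) -> [](~r | ~p)), w0
2. <>[](~r | ~p), w0
3. ~[](~r | ~p), w0
4. [](~r | ~p), w1
5. ~r | ~p, w0
6. ~r | ~p, w1
7. ~p, w0
8. ~p, w1
9. ~(~r | ~p), w2
10. r, w2
11. p, w2
12. ~r | ~p, w2
13. ~p, w2
Accessibility: w0Rw0, w0Rw1, w0Rw2, w1Rw0, w1Rw1, w1Rw2, w2Rw0, w2Rw1, w2Rw2
Branch closes: p and ~p both at w2.
Every branch closes (one shown): valid in S5.
S4-tableau for the negation ~(<>[](~r | ~p) -> [](~r | ~p)):
1. ~(<>[](~r | ~p) -> [](~r | ~p)), w0
2. <>[](~r | ~p), w0
3. ~[](~r | ~p), w0
4. [](~r | ~p), w1
5. ~r | ~p, w1
6. ~p, w1
7. ~(~r | ~p), w2
8. r, w2
9. p, w2
Accessibility: w0Rw0, w0Rw1, w0Rw2, w1Rw1, w2Rw2
Complete open branch: countermodel on an S4-frame, so not valid in S4, nor in K, T (the same frame is also a K-frame and a T-frame).

S5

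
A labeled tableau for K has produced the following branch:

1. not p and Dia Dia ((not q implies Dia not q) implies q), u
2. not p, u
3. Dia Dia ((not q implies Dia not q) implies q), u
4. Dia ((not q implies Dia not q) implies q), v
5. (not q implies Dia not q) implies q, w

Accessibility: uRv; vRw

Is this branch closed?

No, open

No world carries both an atom and its negation.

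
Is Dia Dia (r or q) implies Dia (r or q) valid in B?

No, not valid

Tableau for the negation not (Dia Dia (r or q) implies Dia (r or q)):
1. not (Dia Dia (r or q) implies Dia (r or q)), u
2. Dia Dia (r or q), u
3. not Dia (r or q), u
4. not (r or q), u
5. not r, u
6. not q, u
7. Dia (r or q), v
8. not (r or q), v
9. not r, v
10. not q, v
11. r or q, w
12. q, w
Accessibility: uRu, uRv, vRu, vRv, vRw, wRv, wRw
The negation has an open branch (countermodel exists).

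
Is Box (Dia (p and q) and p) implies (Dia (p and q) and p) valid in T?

Valid in T

Tableau for the negation not (Box (Dia (p and q) and p) implies (Dia (p and q) and p)):
1. not (Box (Dia (p and q) and p) implies (Dia (p and q) and p)), w0
2. Box (Dia (p and q) and p), w0
3. not (Dia (p and q) and p), w0
4. Dia (p and q) and p, w0
5. Dia (p and q), w0
6. p, w0
7. not Dia (p and q), w0
8. not (p and q), w0
9. not q, w0
10. p and q, w1
11. p, w1
12. q, w1
13. Dia (p and q) and p, w1
14. Dia (p and q), w1
15. not (p and q), w1
16. not q, w1
Accessibility: w0Rw0, w0Rw1, w1Rw1
Branch closes: q and not q both at w1.
Every branch of the negation's tableau closes; the branch above is one of them.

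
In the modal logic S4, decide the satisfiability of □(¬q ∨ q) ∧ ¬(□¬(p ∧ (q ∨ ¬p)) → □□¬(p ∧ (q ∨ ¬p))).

1. □(¬q ∨ q) ∧ ¬(□¬(p ∧ (q ∨ ¬p)) → □□¬(p ∧ (q ∨ ¬p))), u
2. □(¬q ∨ q), u
3. ¬(□¬(p ∧ (q ∨ ¬p)) → □□¬(p ∧ (q ∨ ¬p))), u
4. □¬(p ∧ (q ∨ ¬p)), u
5. ¬□□¬(p ∧ (q ∨ ¬p)), u
6. ¬q ∨ q, u
7. ¬(p ∧ (q ∨ ¬p)), u
8. ¬q, u
9. ¬(q ∨ ¬p), u
10. p, u
11. ¬□¬(p ∧ (q ∨ ¬p)), v
12. ¬q ∨ q, v
13. ¬(p ∧ (q ∨ ¬p)), v
14. ¬q, v
15. ¬(q ∨ ¬p), v
16. p, v
17. p ∧ (q ∨ ¬p), w
18. p, w
19. q ∨ ¬p, w
20. ¬q ∨ q, w
21. ¬(p ∧ (q ∨ ¬p)), w
22. q, w
23. ¬(q ∨ ¬p), w
24. ¬q, w
Accessibility: uRu, uRv, uRw, vRv, vRw, wRw
Branch closes: q and ¬q both at w.
All branches of the tableau close; one closing branch shown above.

Unsatisfiable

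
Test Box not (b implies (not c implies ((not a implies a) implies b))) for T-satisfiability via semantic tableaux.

1. Box not (b implies (not c implies ((not a implies a) implies b))), u
2. not (b implies (not c implies ((not a implies a) implies b))), u
3. b, u
4. not (not c implies ((not a implies a) implies b)), u
5. not c, u
6. not ((not a implies a) implies b), u
7. not a implies a, u
8. not b, u
Accessibility: uRu
Branch closes: b and not b both at u.
Every branch closes; the branch above is one of them.

Unsatisfiable (every branch closes)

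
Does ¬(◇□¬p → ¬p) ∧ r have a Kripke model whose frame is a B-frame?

1. ¬(◇□¬p → ¬p) ∧ r, u
2. ¬(◇□¬p → ¬p), u   [∧-rule on 1]
3. r, u   [∧-rule on 1]
4. ◇□¬p, u   [¬→-rule on 2]
5. p, u   [¬→-rule on 2]
6. □¬p, v   [◇-rule on 4: fresh world v, uRv]
7. ¬p, u   [□-rule on 6 via vRu]
Accessibility: uRu, uRv, vRu, vRv
Branch closes: p and ¬p both at u.
Every branch closes; the branch above is one of them.

Unsatisfiable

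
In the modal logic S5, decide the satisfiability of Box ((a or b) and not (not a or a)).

No, unsatisfiable

1. Box ((a or b) and not (not a or a)), w0
2. (a or b) and not (not a or a), w0
3. a or b, w0
4. not (not a or a), w0
5. a, w0
6. not a, w0
Accessibility: w0Rw0
Branch closes: a and not a both at w0.
All branches of the tableau close; one closing branch shown above.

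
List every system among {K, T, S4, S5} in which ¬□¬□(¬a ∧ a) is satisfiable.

K

T-tableau for the formula:
1. ¬□¬□(¬a ∧ a), w0
2. □(¬a ∧ a), w1   [¬□-rule on 1: fresh world w1, w0Rw1]
3. ¬a ∧ a, w1   [□-rule on 2 via w1Rw1]
4. ¬a, w1   [∧-rule on 3]
5. a, w1   [∧-rule on 3]
Accessibility: w0Rw0, w0Rw1, w1Rw1
Branch closes: a and ¬a both at w1.
Every branch closes (one shown): unsatisfiable in T, hence also in S4, S5 (every S4/S5-frame is a T-frame).
K-tableau for the formula:
1. ¬□¬□(¬a ∧ a), w0
2. □(¬a ∧ a), w1   [¬□-rule on 1: fresh world w1, w0Rw1]
Accessibility: w0Rw1
Complete open branch: satisfiable in K.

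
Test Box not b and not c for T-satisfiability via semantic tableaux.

1. Box not b and not c, u
2. Box not b, u   [and-rule on 1]
3. not c, u   [and-rule on 1]
4. not b, u   [Box-rule on 2 via uRu]
Accessibility: uRu

Satisfiable (open branch found)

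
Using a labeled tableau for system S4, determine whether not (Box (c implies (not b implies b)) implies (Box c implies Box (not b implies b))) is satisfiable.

1. not (Box (c implies (not b implies b)) implies (Box c implies Box (not b implies b))), u
2. Box (c implies (not b implies b)), u   [neg-implies-rule on 1]
3. not (Box c implies Box (not b implies b)), u   [neg-implies-rule on 1]
4. Box c, u   [neg-implies-rule on 3]
5. not Box (not b implies b), u   [neg-implies-rule on 3]
6. c implies (not b implies b), u   [Box-rule on 2 via uRu]
7. c, u   [Box-rule on 4 via uRu]
8. not b implies b, u   [implies-rule on 6 (branches; this branch)]
9. b, u   [implies-rule on 8 (branches; this branch)]
10. not (not b implies b), v   [neg-Box-rule on 5: fresh world v, uRv]
11. not b, v   [neg-implies-rule on 10]
12. c implies (not b implies b), v   [Box-rule on 2 via uRv]
13. c, v   [Box-rule on 4 via uRv]
14. not b implies b, v   [implies-rule on 12 (branches; this branch)]
15. b, v   [implies-rule on 14 (branches; this branch)]
Accessibility: uRu, uRv, vRv
Branch closes: b and not b both at v.
Every branch closes; the branch above is one of them.

No, unsatisfiable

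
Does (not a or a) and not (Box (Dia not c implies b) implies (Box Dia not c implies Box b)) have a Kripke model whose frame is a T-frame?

Unsatisfiable (every branch closes)

1. (not a or a) and not (Box (Dia not c implies b) implies (Box Dia not c implies Box b)), 0
2. not a or a, 0
3. not (Box (Dia not c implies b) implies (Box Dia not c implies Box b)), 0
4. Box (Dia not c implies b), 0
5. not (Box Dia not c implies Box b), 0
6. Box Dia not c, 0
7. not Box b, 0
8. Dia not c implies b, 0
9. Dia not c, 0
10. a, 0
11. b, 0
12. not b, 1
13. Dia not c implies b, 1
14. Dia not c, 1
15. not Dia not c, 1
16. c, 1
17. not c, 2
18. Dia not c implies b, 2
19. Dia not c, 2
20. b, 2
21. not c, 3
22. c, 3
Accessibility: 0R0, 0R1, 0R2, 1R1, 1R3, 2R2, 3R3
Branch closes: c and not c both at 3.
(One branch shown.) All branches close.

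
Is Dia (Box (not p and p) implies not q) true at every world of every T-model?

Tableau for the negation not Dia (Box (not p and p) implies not q):
1. not Dia (Box (not p and p) implies not q), w0
2. not (Box (not p and p) implies not q), w0   [neg-Dia-rule on 1 via w0Rw0]
3. Box (not p and p), w0   [neg-implies-rule on 2]
4. q, w0   [neg-implies-rule on 2]
5. not p and p, w0   [Box-rule on 3 via w0Rw0]
6. not p, w0   [and-rule on 5]
7. p, w0   [and-rule on 5]
Accessibility: w0Rw0
Branch closes: p and not p both at w0.
All branches of the negation close; one closing branch shown above.

Valid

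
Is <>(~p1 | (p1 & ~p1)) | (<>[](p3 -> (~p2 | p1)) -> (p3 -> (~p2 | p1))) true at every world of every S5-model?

Yes, valid

Tableau for the negation ~(<>(~p1 | (p1 & ~p1)) | (<>[](p3 -> (~p2 | p1)) -> (p3 -> (~p2 | p1)))):
1. ~(<>(~p1 | (p1 & ~p1)) | (<>[](p3 -> (~p2 | p1)) -> (p3 -> (~p2 | p1)))), 0
2. ~<>(~p1 | (p1 & ~p1)), 0   [~|-rule on 1]
3. ~(<>[](p3 -> (~p2 | p1)) -> (p3 -> (~p2 | p1))), 0   [~|-rule on 1]
4. <>[](p3 -> (~p2 | p1)), 0   [~->-rule on 3]
5. ~(p3 -> (~p2 | p1)), 0   [~->-rule on 3]
6. p3, 0   [~->-rule on 5]
7. ~(~p2 | p1), 0   [~->-rule on 5]
8. p2, 0   [~|-rule on 7]
9. ~p1, 0   [~|-rule on 7]
10. ~(~p1 | (p1 & ~p1)), 0   [~<>-rule on 2 via 0R0]
11. p1, 0   [~|-rule on 10]
12. ~(p1 & ~p1), 0   [~|-rule on 10]
Accessibility: 0R0
Branch closes: p1 and ~p1 both at 0.
All branches of the negation close; one closing branch shown above.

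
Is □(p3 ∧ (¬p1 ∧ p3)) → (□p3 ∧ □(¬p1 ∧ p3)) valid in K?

Tableau for the negation ¬(□(p3 ∧ (¬p1 ∧ p3)) → (□p3 ∧ □(¬p1 ∧ p3))):
1. ¬(□(p3 ∧ (¬p1 ∧ p3)) → (□p3 ∧ □(¬p1 ∧ p3))), w0
2. □(p3 ∧ (¬p1 ∧ p3)), w0   [¬→-rule on 1]
3. ¬(□p3 ∧ □(¬p1 ∧ p3)), w0   [¬→-rule on 1]
4. ¬□(¬p1 ∧ p3), w0   [¬∧-rule on 3 (branches; this branch)]
5. ¬(¬p1 ∧ p3), w1   [¬□-rule on 4: fresh world w1, w0Rw1]
6. p3 ∧ (¬p1 ∧ p3), w1   [□-rule on 2 via w0Rw1]
7. p3, w1   [∧-rule on 6]
8. ¬p1 ∧ p3, w1   [∧-rule on 6]
9. ¬p1, w1   [∧-rule on 8]
10. ¬p3, w1   [¬∧-rule on 5 (branches; this branch)]
Accessibility: w0Rw1
Branch closes: p3 and ¬p3 both at w1.
Every branch of the negation's tableau closes; the branch above is one of them.

Yes, valid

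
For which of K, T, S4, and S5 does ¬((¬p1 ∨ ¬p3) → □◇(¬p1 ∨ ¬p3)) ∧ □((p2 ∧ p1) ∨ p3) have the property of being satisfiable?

K, T, S4

S4-tableau for the formula:
1. ¬((¬p1 ∨ ¬p3) → □◇(¬p1 ∨ ¬p3)) ∧ □((p2 ∧ p1) ∨ p3), w0
2. ¬((¬p1 ∨ ¬p3) → □◇(¬p1 ∨ ¬p3)), w0
3. □((p2 ∧ p1) ∨ p3), w0
4. ¬p1 ∨ ¬p3, w0
5. ¬□◇(¬p1 ∨ ¬p3), w0
6. (p2 ∧ p1) ∨ p3, w0
7. ¬p3, w0
8. p2 ∧ p1, w0
9. p2, w0
10. p1, w0
11. ¬◇(¬p1 ∨ ¬p3), w1
12. (p2 ∧ p1) ∨ p3, w1
13. ¬(¬p1 ∨ ¬p3), w1
14. p1, w1
15. p3, w1
Accessibility: w0Rw0, w0Rw1, w1Rw1
Complete open branch: satisfiable in S4, hence also in K, T (this S4-model is also a K-model and a T-model).
S5-tableau for the formula:
1. ¬((¬p1 ∨ ¬p3) → □◇(¬p1 ∨ ¬p3)) ∧ □((p2 ∧ p1) ∨ p3), w0
2. ¬((¬p1 ∨ ¬p3) → □◇(¬p1 ∨ ¬p3)), w0
3. □((p2 ∧ p1) ∨ p3), w0
4. ¬p1 ∨ ¬p3, w0
5. ¬□◇(¬p1 ∨ ¬p3), w0
6. (p2 ∧ p1) ∨ p3, w0
7. ¬p3, w0
8. p2 ∧ p1, w0
9. p2, w0
10. p1, w0
11. ¬◇(¬p1 ∨ ¬p3), w1
12. (p2 ∧ p1) ∨ p3, w1
13. ¬(¬p1 ∨ ¬p3), w0
14. p3, w0
Accessibility: w0Rw0, w0Rw1, w1Rw0, w1Rw1
Branch closes: p3 and ¬p3 both at w0.
Every branch closes (one shown): unsatisfiable in S5.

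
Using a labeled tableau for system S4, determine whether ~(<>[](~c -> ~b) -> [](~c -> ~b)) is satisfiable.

1. ~(<>[](~c -> ~b) -> [](~c -> ~b)), 0
2. <>[](~c -> ~b), 0   [~->-rule on 1]
3. ~[](~c -> ~b), 0   [~->-rule on 1]
4. [](~c -> ~b), 1   [<>-rule on 2: fresh world 1, 0R1]
5. ~c -> ~b, 1   [[]-rule on 4 via 1R1]
6. ~b, 1   [->-rule on 5 (branches; this branch)]
7. ~(~c -> ~b), 2   [~[]-rule on 3: fresh world 2, 0R2]
8. ~c, 2   [~->-rule on 7]
9. b, 2   [~->-rule on 7]
Accessibility: 0R0, 0R1, 0R2, 1R1, 2R2

Yes, satisfiable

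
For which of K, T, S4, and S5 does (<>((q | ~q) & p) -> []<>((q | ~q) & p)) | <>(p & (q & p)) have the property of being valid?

S5

S4-tableau for the negation ~((<>((q | ~q) & p) -> []<>((q | ~q) & p)) | <>(p & (q & p))):
1. ~((<>((q | ~q) & p) -> []<>((q | ~q) & p)) | <>(p & (q & p))), 0
2. ~(<>((q | ~q) & p) -> []<>((q | ~q) & p)), 0
3. ~<>(p & (q & p)), 0
4. <>((q | ~q) & p), 0
5. ~[]<>((q | ~q) & p), 0
6. ~(p & (q & p)), 0
7. ~(q & p), 0
8. ~p, 0
9. (q | ~q) & p, 1
10. q | ~q, 1
11. p, 1
12. ~(p & (q & p)), 1
13. ~q, 1
14. ~(q & p), 1
15. ~<>((q | ~q) & p), 2
16. ~(p & (q & p)), 2
17. ~((q | ~q) & p), 2
18. ~(q & p), 2
19. ~p, 2
Accessibility: 0R0, 0R1, 0R2, 1R1, 2R2
Complete open branch: countermodel on an S4-frame, so not valid in S4, nor in K, T (the same frame is also a K-frame and a T-frame).
S5-tableau for the negation ~((<>((q | ~q) & p) -> []<>((q | ~q) & p)) | <>(p & (q & p))):
1. ~((<>((q | ~q) & p) -> []<>((q | ~q) & p)) | <>(p & (q & p))), 0
2. ~(<>((q | ~q) & p) -> []<>((q | ~q) & p)), 0
3. ~<>(p & (q & p)), 0
4. <>((q | ~q) & p), 0
5. ~[]<>((q | ~q) & p), 0
6. ~(p & (q & p)), 0
7. ~(q & p), 0
8. ~p, 0
9. (q | ~q) & p, 1
10. q | ~q, 1
11. p, 1
12. ~(p & (q & p)), 1
13. ~q, 1
14. ~(q & p), 1
15. ~<>((q | ~q) & p), 2
16. ~(p & (q & p)), 2
17. ~((q | ~q) & p), 0
18. ~((q | ~q) & p), 1
19. ~((q | ~q) & p), 2
20. ~(q & p), 2
21. ~(q | ~q), 1
22. q, 1
Accessibility: 0R0, 0R1, 0R2, 1R0, 1R1, 1R2, 2R0, 2R1, 2R2
Branch closes: q and ~q both at 1.
Every branch closes (one shown): valid in S5.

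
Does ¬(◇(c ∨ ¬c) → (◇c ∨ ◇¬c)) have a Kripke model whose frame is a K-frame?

Unsatisfiable (every branch closes)

1. ¬(◇(c ∨ ¬c) → (◇c ∨ ◇¬c)), 0
2. ◇(c ∨ ¬c), 0   [¬→-rule on 1]
3. ¬(◇c ∨ ◇¬c), 0   [¬→-rule on 1]
4. ¬◇c, 0   [¬∨-rule on 3]
5. ¬◇¬c, 0   [¬∨-rule on 3]
6. c ∨ ¬c, 1   [◇-rule on 2: fresh world 1, 0R1]
7. ¬c, 1   [¬◇-rule on 4 via 0R1]
8. c, 1   [¬◇-rule on 5 via 0R1]
Accessibility: 0R1
Branch closes: c and ¬c both at 1.
(One branch shown.) All branches close.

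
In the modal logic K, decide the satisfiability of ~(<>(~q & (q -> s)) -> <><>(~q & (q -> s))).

Satisfiable

1. ~(<>(~q & (q -> s)) -> <><>(~q & (q -> s))), w0
2. <>(~q & (q -> s)), w0
3. ~<><>(~q & (q -> s)), w0
4. ~q & (q -> s), w1
5. ~q, w1
6. q -> s, w1
7. ~<>(~q & (q -> s)), w1
8. s, w1
Accessibility: w0Rw1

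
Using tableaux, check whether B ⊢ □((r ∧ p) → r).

Tableau for the negation ¬□((r ∧ p) → r):
1. ¬□((r ∧ p) → r), 0
2. ¬((r ∧ p) → r), 1   [¬□-rule on 1: fresh world 1, 0R1]
3. r ∧ p, 1   [¬→-rule on 2]
4. ¬r, 1   [¬→-rule on 2]
5. r, 1   [∧-rule on 3]
6. p, 1   [∧-rule on 3]
Accessibility: 0R0, 0R1, 1R0, 1R1
Branch closes: r and ¬r both at 1.
All branches of the negation close; one closing branch shown above.

Valid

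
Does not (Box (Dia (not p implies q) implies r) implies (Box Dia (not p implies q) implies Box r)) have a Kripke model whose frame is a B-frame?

No, unsatisfiable

1. not (Box (Dia (not p implies q) implies r) implies (Box Dia (not p implies q) implies Box r)), w0
2. Box (Dia (not p implies q) implies r), w0   [neg-implies-rule on 1]
3. not (Box Dia (not p implies q) implies Box r), w0   [neg-implies-rule on 1]
4. Box Dia (not p implies q), w0   [neg-implies-rule on 3]
5. not Box r, w0   [neg-implies-rule on 3]
6. Dia (not p implies q) implies r, w0   [Box-rule on 2 via w0Rw0]
7. Dia (not p implies q), w0   [Box-rule on 4 via w0Rw0]
8. r, w0   [implies-rule on 6 (branches; this branch)]
9. not r, w1   [neg-Box-rule on 5: fresh world w1, w0Rw1]
10. Dia (not p implies q) implies r, w1   [Box-rule on 2 via w0Rw1]
11. Dia (not p implies q), w1   [Box-rule on 4 via w0Rw1]
12. not Dia (not p implies q), w1   [implies-rule on 10 (branches; this branch)]
13. not (not p implies q), w0   [neg-Dia-rule on 12 via w1Rw0]
14. not p, w0   [neg-implies-rule on 13]
15. not q, w0   [neg-implies-rule on 13]
16. not (not p implies q), w1   [neg-Dia-rule on 12 via w1Rw1]
17. not p, w1   [neg-implies-rule on 16]
18. not q, w1   [neg-implies-rule on 16]
19. not p implies q, w2   [Dia-rule on 7: fresh world w2, w0Rw2]
20. Dia (not p implies q) implies r, w2   [Box-rule on 2 via w0Rw2]
21. Dia (not p implies q), w2   [Box-rule on 4 via w0Rw2]
22. q, w2   [implies-rule on 19 (branches; this branch)]
23. r, w2   [implies-rule on 20 (branches; this branch)]
24. not p implies q, w3   [Dia-rule on 11: fresh world w3, w1Rw3]
25. not (not p implies q), w3   [neg-Dia-rule on 12 via w1Rw3]
26. not p, w3   [neg-implies-rule on 25]
27. not q, w3   [neg-implies-rule on 25]
28. q, w3   [implies-rule on 24 (branches; this branch)]
Accessibility: w0Rw0, w0Rw1, w0Rw2, w1Rw0, w1Rw1, w1Rw3, w2Rw0, w2Rw2, w3Rw1, w3Rw3
Branch closes: q and not q both at w3.
Every branch closes; the branch above is one of them.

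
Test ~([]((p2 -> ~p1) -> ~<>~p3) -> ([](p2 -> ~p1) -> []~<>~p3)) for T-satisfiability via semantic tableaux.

1. ~([]((p2 -> ~p1) -> ~<>~p3) -> ([](p2 -> ~p1) -> []~<>~p3)), u
2. []((p2 -> ~p1) -> ~<>~p3), u
3. ~([](p2 -> ~p1) -> []~<>~p3), u
4. [](p2 -> ~p1), u
5. ~[]~<>~p3, u
6. (p2 -> ~p1) -> ~<>~p3, u
7. p2 -> ~p1, u
8. ~<>~p3, u
9. p3, u
10. ~p1, u
11. <>~p3, v
12. (p2 -> ~p1) -> ~<>~p3, v
13. p2 -> ~p1, v
14. p3, v
15. ~<>~p3, v
16. ~p1, v
17. ~p3, w
18. p3, w
Accessibility: uRu, uRv, vRv, vRw, wRw
Branch closes: p3 and ~p3 both at w.
All branches of the tableau close; one closing branch shown above.

Unsatisfiable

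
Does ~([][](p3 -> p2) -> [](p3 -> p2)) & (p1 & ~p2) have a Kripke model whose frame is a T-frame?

1. ~([][](p3 -> p2) -> [](p3 -> p2)) & (p1 & ~p2), w0
2. ~([][](p3 -> p2) -> [](p3 -> p2)), w0
3. p1 & ~p2, w0
4. [][](p3 -> p2), w0
5. ~[](p3 -> p2), w0
6. p1, w0
7. ~p2, w0
8. [](p3 -> p2), w0
9. p3 -> p2, w0
10. ~p3, w0
11. ~(p3 -> p2), w1
12. p3, w1
13. ~p2, w1
14. [](p3 -> p2), w1
15. p3 -> p2, w1
16. p2, w1
Accessibility: w0Rw0, w0Rw1, w1Rw1
Branch closes: p2 and ~p2 both at w1.
(One branch shown.) All branches close.

Unsatisfiable (every branch closes)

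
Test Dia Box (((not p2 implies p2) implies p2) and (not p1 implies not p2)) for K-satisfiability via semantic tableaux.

Satisfiable (open branch found)

1. Dia Box (((not p2 implies p2) implies p2) and (not p1 implies not p2)), w0
2. Box (((not p2 implies p2) implies p2) and (not p1 implies not p2)), w1
Accessibility: w0Rw1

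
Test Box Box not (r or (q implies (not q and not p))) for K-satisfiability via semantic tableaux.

Yes, satisfiable

1. Box Box not (r or (q implies (not q and not p))), u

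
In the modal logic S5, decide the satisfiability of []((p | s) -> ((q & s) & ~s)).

Yes, satisfiable

1. []((p | s) -> ((q & s) & ~s)), w0
2. (p | s) -> ((q & s) & ~s), w0   [[]-rule on 1 via w0Rw0]
3. ~(p | s), w0   [->-rule on 2 (branches; this branch)]
4. ~p, w0   [~|-rule on 3]
5. ~s, w0   [~|-rule on 3]
Accessibility: w0Rw0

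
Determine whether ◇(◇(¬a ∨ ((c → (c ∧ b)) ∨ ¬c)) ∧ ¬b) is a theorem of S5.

Tableau for the negation ¬◇(◇(¬a ∨ ((c → (c ∧ b)) ∨ ¬c)) ∧ ¬b):
1. ¬◇(◇(¬a ∨ ((c → (c ∧ b)) ∨ ¬c)) ∧ ¬b), 0
2. ¬(◇(¬a ∨ ((c → (c ∧ b)) ∨ ¬c)) ∧ ¬b), 0
3. b, 0
Accessibility: 0R0
The negation has an open branch (countermodel exists).

Invalid (countermodel exists)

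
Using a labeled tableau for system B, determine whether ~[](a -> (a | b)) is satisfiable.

1. ~[](a -> (a | b)), 0
2. ~(a -> (a | b)), 1
3. a, 1
4. ~(a | b), 1
5. ~a, 1
6. ~b, 1
Accessibility: 0R0, 0R1, 1R0, 1R1
Branch closes: a and ~a both at 1.
All branches of the tableau close; one closing branch shown above.

Unsatisfiable (every branch closes)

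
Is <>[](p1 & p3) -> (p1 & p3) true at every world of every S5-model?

Valid in S5

Tableau for the negation ~(<>[](p1 & p3) -> (p1 & p3)):
1. ~(<>[](p1 & p3) -> (p1 & p3)), w0
2. <>[](p1 & p3), w0
3. ~(p1 & p3), w0
4. ~p3, w0
5. [](p1 & p3), w1
6. p1 & p3, w0
7. p1, w0
8. p3, w0
Accessibility: w0Rw0, w0Rw1, w1Rw0, w1Rw1
Branch closes: p3 and ~p3 both at w0.
All branches of the negation close; one closing branch shown above.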